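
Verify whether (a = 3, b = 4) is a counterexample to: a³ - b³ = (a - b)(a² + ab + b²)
No

Substituting a = 3, b = 4:
LHS = 3³ - 4³ = -37
RHS = (3 - 4)(3² + 3·4 + 4²) = -37

The sides agree, so this pair does not disprove the claim.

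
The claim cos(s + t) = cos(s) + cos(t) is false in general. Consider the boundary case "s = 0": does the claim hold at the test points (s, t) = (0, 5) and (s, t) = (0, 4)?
At (0, 5): LHS = cos(5) ≈ 0.2837 ≠ RHS = cos(5) + 1 ≈ 1.284
At (0, 4): LHS = cos(4) ≈ -0.6536 ≠ RHS = cos(4) + 1 ≈ 0.3464

Answer: No, fails at both test points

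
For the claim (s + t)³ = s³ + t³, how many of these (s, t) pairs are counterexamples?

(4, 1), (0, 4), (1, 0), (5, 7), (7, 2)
Testing each pair:
(4, 1): LHS = 125, RHS = 65 → counterexample
(0, 4): LHS = 64, RHS = 64 → satisfies claim
(1, 0): LHS = 1, RHS = 1 → satisfies claim
(5, 7): LHS = 1728, RHS = 468 → counterexample
(7, 2): LHS = 729, RHS = 351 → counterexample

That makes 3 counterexamples.

Answer: 3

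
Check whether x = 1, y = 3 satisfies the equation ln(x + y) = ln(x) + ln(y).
Fails

Substituting x = 1, y = 3:

LHS = ln(1 + 3) = ln(4) ≈ 1.386
RHS = ln(1) + ln(3) = ln(3) ≈ 1.099

LHS ≠ RHS, so the equation does not hold at this point.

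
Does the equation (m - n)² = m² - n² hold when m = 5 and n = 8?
Fails

Substituting m = 5, n = 8:

LHS = (5 - 8)² = 9
RHS = 5² - 8² = -39

LHS ≠ RHS, so the equation does not hold at this point.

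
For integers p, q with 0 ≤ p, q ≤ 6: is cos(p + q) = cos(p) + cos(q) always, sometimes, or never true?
The claim fails for every pair in the range. For instance at (p, q) = (6, 6): LHS = cos(12) ≈ 0.8439, RHS = 2·cos(6) ≈ 1.92.

Answer: Never true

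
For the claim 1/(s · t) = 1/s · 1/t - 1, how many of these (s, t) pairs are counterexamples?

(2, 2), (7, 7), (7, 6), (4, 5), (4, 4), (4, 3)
Testing each pair:
(2, 2): LHS = 1/4, RHS = -3/4 → counterexample
(7, 7): LHS = 1/49, RHS = -48/49 → counterexample
(7, 6): LHS = 1/42, RHS = -41/42 → counterexample
(4, 5): LHS = 1/20, RHS = -19/20 → counterexample
(4, 4): LHS = 1/16, RHS = -15/16 → counterexample
(4, 3): LHS = 1/12, RHS = -11/12 → counterexample

That makes 6 counterexamples.

Answer: 6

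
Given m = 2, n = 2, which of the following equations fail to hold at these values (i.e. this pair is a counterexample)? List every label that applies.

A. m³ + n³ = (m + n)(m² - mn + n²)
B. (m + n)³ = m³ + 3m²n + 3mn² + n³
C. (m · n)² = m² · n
Evaluating each claim at the given values:
A. LHS = 16, RHS = 16 → holds here (LHS = RHS)
B. LHS = 64, RHS = 64 → holds here (LHS = RHS)
C. LHS = 16, RHS = 8 → fails here (LHS ≠ RHS)

Answer: C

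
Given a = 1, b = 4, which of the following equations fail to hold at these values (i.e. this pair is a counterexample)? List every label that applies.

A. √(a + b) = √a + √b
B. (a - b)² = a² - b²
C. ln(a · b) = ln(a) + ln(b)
A, B

Evaluating each claim at the given values:
A. LHS = √(5) ≈ 2.236, RHS = 3 → fails here (LHS ≠ RHS)
B. LHS = 9, RHS = -15 → fails here (LHS ≠ RHS)
C. LHS = ln(4) ≈ 1.386, RHS = ln(4) ≈ 1.386 → holds here (LHS = RHS)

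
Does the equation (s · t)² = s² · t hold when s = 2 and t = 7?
Fails

Substituting s = 2, t = 7:

LHS = (2 · 7)² = 196
RHS = 2² · 7 = 28

LHS ≠ RHS, so the equation does not hold at this point.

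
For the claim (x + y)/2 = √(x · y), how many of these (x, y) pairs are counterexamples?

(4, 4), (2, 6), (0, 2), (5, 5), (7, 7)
Testing each pair:
(4, 4): LHS = 4, RHS = 4 → satisfies claim
(2, 6): LHS = 4, RHS = 2·√(3) ≈ 3.464 → counterexample
(0, 2): LHS = 1, RHS = 0 → counterexample
(5, 5): LHS = 5, RHS = 5 → satisfies claim
(7, 7): LHS = 7, RHS = 7 → satisfies claim

That makes 2 counterexamples.

Answer: 2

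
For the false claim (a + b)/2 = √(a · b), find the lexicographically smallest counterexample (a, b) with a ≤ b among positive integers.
At (1, 1): both sides equal 1, so it holds there.

Substituting (1, 2) into the claim:
LHS = (1 + 2)/2 = 3/2
RHS = √(1 · 2) = √(2) ≈ 1.414

Since LHS ≠ RHS, this pair disproves the claim, and no lexicographically smaller pair (a ≤ b, positive integers) does.

For instance (4, 6) is also a counterexample (LHS = 5, RHS = 2·√(6) ≈ 4.899), but it's lexicographically larger.

Answer: (a, b) = (1, 2)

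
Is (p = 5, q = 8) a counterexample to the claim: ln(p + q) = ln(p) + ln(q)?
Yes

Substituting p = 5, q = 8:
LHS = ln(5 + 8) = ln(13) ≈ 2.565
RHS = ln(5) + ln(8) ≈ 3.689

Since LHS ≠ RHS, this pair disproves the claim.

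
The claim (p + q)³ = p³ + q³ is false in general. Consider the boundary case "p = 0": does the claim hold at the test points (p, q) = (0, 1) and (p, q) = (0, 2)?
At (0, 1): LHS = 1, RHS = 1 → equal
At (0, 2): LHS = 8, RHS = 8 → equal

So the claim does hold at both of these boundary points, even though it is not an identity.

Answer: Yes, holds at both test points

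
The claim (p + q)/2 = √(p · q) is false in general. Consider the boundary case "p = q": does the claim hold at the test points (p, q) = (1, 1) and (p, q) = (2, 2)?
At (1, 1): LHS = 1, RHS = 1 → equal
At (2, 2): LHS = 2, RHS = 2 → equal

So the claim does hold at both of these boundary points, even though it is not an identity.

Answer: Yes, holds at both test points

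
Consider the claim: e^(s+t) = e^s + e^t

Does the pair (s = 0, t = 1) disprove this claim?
Substituting s = 0, t = 1:
LHS = e^(0+1) = e ≈ 2.718
RHS = e^0 + e^1 = 1 + e ≈ 3.718

Since LHS ≠ RHS, this pair disproves the claim.

Answer: Yes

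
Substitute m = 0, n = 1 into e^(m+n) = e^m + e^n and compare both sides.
LHS = e^(0+1) = e ≈ 2.718
RHS = e^0 + e^1 = 1 + e ≈ 3.718

LHS ≠ RHS (they differ by about 1), so the equation does not hold here.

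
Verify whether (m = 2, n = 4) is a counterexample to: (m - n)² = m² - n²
Yes

Substituting m = 2, n = 4:
LHS = (2 - 4)² = 4
RHS = 2² - 4² = -12

Since LHS ≠ RHS, this pair disproves the claim.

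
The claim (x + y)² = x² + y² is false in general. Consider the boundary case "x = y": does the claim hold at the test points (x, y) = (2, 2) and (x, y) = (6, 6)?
At (2, 2): LHS = 16 ≠ RHS = 8
At (6, 6): LHS = 144 ≠ RHS = 72

Answer: No, fails at both test points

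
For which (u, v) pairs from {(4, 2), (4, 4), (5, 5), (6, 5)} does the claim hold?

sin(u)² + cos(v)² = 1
Testing each pair:
(4, 2): LHS = cos(2)² + sin(4)² ≈ 0.7459, RHS = 1 → fails
(4, 4): LHS = cos(4)² + sin(4)² = 1, RHS = 1 → holds
(5, 5): LHS = cos(5)² + sin(5)² = 1, RHS = 1 → holds
(6, 5): LHS = sin(6)² + cos(5)² ≈ 0.1585, RHS = 1 → fails

2 of 4 pairs satisfy the claim.

Answer: (4, 4), (5, 5)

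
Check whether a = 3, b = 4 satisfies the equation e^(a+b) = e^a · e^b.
Holds

Substituting a = 3, b = 4:

LHS = e^(3+4) = e^7 ≈ 1097
RHS = e^3 · e^4 = e^7 ≈ 1097

LHS = RHS, so the equation holds at this point.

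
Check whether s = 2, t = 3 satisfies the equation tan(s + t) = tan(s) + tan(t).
Substituting s = 2, t = 3:

LHS = tan(2 + 3) = tan(5) ≈ -3.381
RHS = tan(2) + tan(3) ≈ -2.328

LHS ≠ RHS, so the equation does not hold at this point.

Answer: Fails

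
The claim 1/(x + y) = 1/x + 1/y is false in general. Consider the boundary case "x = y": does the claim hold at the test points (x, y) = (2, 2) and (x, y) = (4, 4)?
At (2, 2): LHS = 1/4 ≠ RHS = 1
At (4, 4): LHS = 1/8 ≠ RHS = 1/2

Answer: No, fails at both test points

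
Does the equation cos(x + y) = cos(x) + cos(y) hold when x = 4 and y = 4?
Fails

Substituting x = 4, y = 4:

LHS = cos(4 + 4) = cos(8) ≈ -0.1455
RHS = cos(4) + cos(4) = 2·cos(4) ≈ -1.307

LHS ≠ RHS, so the equation does not hold at this point.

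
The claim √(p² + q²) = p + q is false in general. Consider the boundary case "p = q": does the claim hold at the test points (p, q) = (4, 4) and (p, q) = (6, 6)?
No, fails at both test points

At (4, 4): LHS = 4·√(2) ≈ 5.657 ≠ RHS = 8
At (6, 6): LHS = 6·√(2) ≈ 8.485 ≠ RHS = 12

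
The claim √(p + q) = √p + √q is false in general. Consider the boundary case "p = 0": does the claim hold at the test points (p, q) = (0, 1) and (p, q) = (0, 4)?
Yes, holds at both test points

At (0, 1): LHS = 1, RHS = 1 → equal
At (0, 4): LHS = 2, RHS = 2 → equal

So the claim does hold at both of these boundary points, even though it is not an identity.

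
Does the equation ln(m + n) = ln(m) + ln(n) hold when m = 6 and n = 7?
Substituting m = 6, n = 7:

LHS = ln(6 + 7) = ln(13) ≈ 2.565
RHS = ln(6) + ln(7) ≈ 3.738

LHS ≠ RHS, so the equation does not hold at this point.

Answer: Fails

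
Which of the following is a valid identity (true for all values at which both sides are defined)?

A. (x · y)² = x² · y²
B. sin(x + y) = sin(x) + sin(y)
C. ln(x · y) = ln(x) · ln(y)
A

A: holds — e.g. at (5, 8), both sides equal 1600.
B: fails at (3, 7) — LHS = sin(10) ≈ -0.544, RHS = sin(3) + sin(7) ≈ 0.7981.
C: fails at (1, 4) — LHS = ln(4) ≈ 1.386, RHS = 0.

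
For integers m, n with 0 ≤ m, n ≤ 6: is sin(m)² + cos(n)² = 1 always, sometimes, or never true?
It holds at (m, n) = (4, 4) (both sides equal 1), but fails at (m, n) = (3, 4) (LHS = sin(3)² + cos(4)² ≈ 0.4472, RHS = 1).

Answer: Sometimes true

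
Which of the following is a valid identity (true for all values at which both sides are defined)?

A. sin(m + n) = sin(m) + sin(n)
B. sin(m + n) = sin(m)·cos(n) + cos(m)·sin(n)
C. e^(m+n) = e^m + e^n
A: fails at (4, 4) — LHS = sin(8) ≈ 0.9894, RHS = 2·sin(4) ≈ -1.514.
B: holds — e.g. at (3, 7), both sides equal sin(10) ≈ -0.544.
C: fails at (3, 7) — LHS = e^10 ≈ 22026.5, RHS = e^3 + e^7 ≈ 1117.

Answer: B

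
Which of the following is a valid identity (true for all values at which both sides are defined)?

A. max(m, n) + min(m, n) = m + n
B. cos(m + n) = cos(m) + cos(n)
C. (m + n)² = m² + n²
A: holds — e.g. at (3, 7), both sides equal 10.
B: fails at (1, 2) — LHS = cos(3) ≈ -0.99, RHS = cos(2) + cos(1) ≈ 0.1242.
C: fails at (3, 7) — LHS = 100, RHS = 58.

Answer: A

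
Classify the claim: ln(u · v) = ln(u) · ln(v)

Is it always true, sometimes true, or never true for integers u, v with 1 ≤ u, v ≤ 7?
Sometimes true

It holds at (u, v) = (1, 1) (both sides equal 0), but fails at (u, v) = (7, 4) (LHS = ln(28) ≈ 3.332, RHS = ln(4)·ln(7) ≈ 2.698).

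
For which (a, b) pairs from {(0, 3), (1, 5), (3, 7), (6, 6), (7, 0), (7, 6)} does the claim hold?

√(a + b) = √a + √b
(0, 3), (7, 0)

Testing each pair:
(0, 3): LHS = √(3) ≈ 1.732, RHS = √(3) ≈ 1.732 → holds
(1, 5): LHS = √(6) ≈ 2.449, RHS = 1 + √(5) ≈ 3.236 → fails
(3, 7): LHS = √(10) ≈ 3.162, RHS = √(3) + √(7) ≈ 4.378 → fails
(6, 6): LHS = 2·√(3) ≈ 3.464, RHS = 2·√(6) ≈ 4.899 → fails
(7, 0): LHS = √(7) ≈ 2.646, RHS = √(7) ≈ 2.646 → holds
(7, 6): LHS = √(13) ≈ 3.606, RHS = √(6) + √(7) ≈ 5.095 → fails

2 of 6 pairs satisfy the claim.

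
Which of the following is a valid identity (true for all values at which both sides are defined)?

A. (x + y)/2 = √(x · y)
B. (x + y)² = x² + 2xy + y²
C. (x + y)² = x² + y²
B

A: fails at (3, 5) — LHS = 4, RHS = √(15) ≈ 3.873.
B: holds — e.g. at (3, 3), both sides equal 36.
C: fails at (1, 4) — LHS = 25, RHS = 17.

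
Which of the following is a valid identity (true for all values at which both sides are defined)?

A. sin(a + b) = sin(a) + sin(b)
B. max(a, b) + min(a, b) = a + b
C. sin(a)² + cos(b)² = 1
A: fails at (3, 5) — LHS = sin(8) ≈ 0.9894, RHS = sin(5) + sin(3) ≈ -0.8178.
B: holds — e.g. at (2, 4), both sides equal 6.
C: fails at (1, 3) — LHS = sin(1)² + cos(3)² ≈ 1.688, RHS = 1.

Answer: B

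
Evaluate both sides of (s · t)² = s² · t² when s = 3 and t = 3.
LHS = (3 · 3)² = 81
RHS = 3² · 3² = 81

LHS = RHS: the two sides agree.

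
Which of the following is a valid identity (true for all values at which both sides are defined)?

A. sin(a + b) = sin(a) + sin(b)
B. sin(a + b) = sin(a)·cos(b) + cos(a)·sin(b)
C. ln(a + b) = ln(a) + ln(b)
B

A: fails at (1, 4) — LHS = sin(5) ≈ -0.9589, RHS = sin(4) + sin(1) ≈ 0.08467.
B: holds — e.g. at (1, 4), both sides equal sin(5) ≈ -0.9589.
C: fails at (3, 4) — LHS = ln(7) ≈ 1.946, RHS = ln(3) + ln(4) ≈ 2.485.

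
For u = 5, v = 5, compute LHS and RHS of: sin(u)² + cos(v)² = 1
LHS = sin(5)² + cos(5)² = 1
RHS = 1

LHS = RHS: the two sides agree.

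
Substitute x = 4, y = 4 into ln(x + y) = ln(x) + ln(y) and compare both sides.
LHS = ln(4 + 4) = ln(8) ≈ 2.079
RHS = ln(4) + ln(4) = 2·ln(4) ≈ 2.773

LHS ≠ RHS (they differ by about 0.6931), so the equation does not hold here.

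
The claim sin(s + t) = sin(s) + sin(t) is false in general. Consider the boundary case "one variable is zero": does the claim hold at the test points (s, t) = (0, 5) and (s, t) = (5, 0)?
Yes, holds at both test points

At (0, 5): LHS = sin(5) ≈ -0.9589, RHS = sin(5) ≈ -0.9589 → equal
At (5, 0): LHS = sin(5) ≈ -0.9589, RHS = sin(5) ≈ -0.9589 → equal

So the claim does hold at both of these boundary points, even though it is not an identity.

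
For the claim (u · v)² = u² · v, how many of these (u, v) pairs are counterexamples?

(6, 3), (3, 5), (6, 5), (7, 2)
4

Testing each pair:
(6, 3): LHS = 324, RHS = 108 → counterexample
(3, 5): LHS = 225, RHS = 45 → counterexample
(6, 5): LHS = 900, RHS = 180 → counterexample
(7, 2): LHS = 196, RHS = 98 → counterexample

That makes 4 counterexamples.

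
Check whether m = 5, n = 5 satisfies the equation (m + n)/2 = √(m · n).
Holds

Substituting m = 5, n = 5:

LHS = (5 + 5)/2 = 5
RHS = √(5 · 5) = 5

LHS = RHS, so the equation holds at this point.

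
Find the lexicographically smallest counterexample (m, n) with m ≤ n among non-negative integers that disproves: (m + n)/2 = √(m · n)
Substituting (0, 1) into the claim:
LHS = (0 + 1)/2 = 1/2
RHS = √(0 · 1) = 0

Since LHS ≠ RHS, this pair disproves the claim, and no lexicographically smaller pair (m ≤ n, non-negative integers) does.

For instance (0, 7) is also a counterexample (LHS = 7/2, RHS = 0), but it's lexicographically larger.

Answer: (m, n) = (0, 1)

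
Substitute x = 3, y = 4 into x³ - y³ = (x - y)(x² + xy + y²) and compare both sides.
LHS = 3³ - 4³ = -37
RHS = (3 - 4)(3² + 3·4 + 4²) = -37

LHS = RHS: the two sides agree.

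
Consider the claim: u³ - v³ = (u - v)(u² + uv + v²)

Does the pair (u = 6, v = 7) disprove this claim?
Substituting u = 6, v = 7:
LHS = 6³ - 7³ = -127
RHS = (6 - 7)(6² + 6·7 + 7²) = -127

The sides agree, so this pair does not disprove the claim.

Answer: No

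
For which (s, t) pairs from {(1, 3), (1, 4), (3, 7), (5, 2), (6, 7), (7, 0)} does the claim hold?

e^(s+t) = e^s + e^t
None

Testing each pair:
(1, 3): LHS = e^4 ≈ 54.6, RHS = e + e^3 ≈ 22.8 → fails
(1, 4): LHS = e^5 ≈ 148.4, RHS = e + e^4 ≈ 57.32 → fails
(3, 7): LHS = e^10 ≈ 22026.5, RHS = e^3 + e^7 ≈ 1117 → fails
(5, 2): LHS = e^7 ≈ 1097, RHS = e^2 + e^5 ≈ 155.8 → fails
(6, 7): LHS = e^13 ≈ 442413.4, RHS = e^6 + e^7 ≈ 1500 → fails
(7, 0): LHS = e^7 ≈ 1097, RHS = 1 + e^7 ≈ 1098 → fails

No pair satisfies the claim.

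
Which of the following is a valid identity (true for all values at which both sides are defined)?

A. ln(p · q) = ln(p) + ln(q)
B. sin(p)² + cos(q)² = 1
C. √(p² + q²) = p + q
A

A: holds — e.g. at (3, 3), both sides equal ln(9) ≈ 2.197.
B: fails at (2, 7) — LHS = cos(7)² + sin(2)² ≈ 1.395, RHS = 1.
C: fails at (5, 8) — LHS = √(89) ≈ 9.434, RHS = 13.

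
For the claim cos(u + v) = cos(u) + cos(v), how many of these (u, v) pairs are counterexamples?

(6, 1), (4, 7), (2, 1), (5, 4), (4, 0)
Testing each pair:
(6, 1): LHS = cos(7) ≈ 0.7539, RHS = cos(1) + cos(6) ≈ 1.5 → counterexample
(4, 7): LHS = cos(11) ≈ 0.004426, RHS = cos(4) + cos(7) ≈ 0.1003 → counterexample
(2, 1): LHS = cos(3) ≈ -0.99, RHS = cos(2) + cos(1) ≈ 0.1242 → counterexample
(5, 4): LHS = cos(9) ≈ -0.9111, RHS = cos(4) + cos(5) ≈ -0.37 → counterexample
(4, 0): LHS = cos(4) ≈ -0.6536, RHS = cos(4) + 1 ≈ 0.3464 → counterexample

That makes 5 counterexamples.

Answer: 5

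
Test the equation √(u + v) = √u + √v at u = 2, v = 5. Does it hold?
Substituting u = 2, v = 5:

LHS = √(2 + 5) = √(7) ≈ 2.646
RHS = √2 + √5 = √(2) + √(5) ≈ 3.65

LHS ≠ RHS, so the equation does not hold at this point.

Answer: Fails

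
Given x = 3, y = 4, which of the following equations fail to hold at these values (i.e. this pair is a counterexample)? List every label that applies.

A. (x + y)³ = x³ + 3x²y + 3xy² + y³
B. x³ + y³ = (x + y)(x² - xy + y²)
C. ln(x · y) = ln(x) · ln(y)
Evaluating each claim at the given values:
A. LHS = 343, RHS = 343 → holds here (LHS = RHS)
B. LHS = 91, RHS = 91 → holds here (LHS = RHS)
C. LHS = ln(12) ≈ 2.485, RHS = ln(3)·ln(4) ≈ 1.523 → fails here (LHS ≠ RHS)

Answer: C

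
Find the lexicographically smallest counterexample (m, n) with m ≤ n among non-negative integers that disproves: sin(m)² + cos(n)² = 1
At (0, 0): both sides equal 1, so it holds there.

Substituting (0, 1) into the claim:
LHS = sin(0)² + cos(1)² = cos(1)² ≈ 0.2919
RHS = 1

Since LHS ≠ RHS, this pair disproves the claim, and no lexicographically smaller pair (m ≤ n, non-negative integers) does.

For instance (4, 7) is also a counterexample (LHS = cos(7)² + sin(4)² ≈ 1.141, RHS = 1), but it's lexicographically larger.

Answer: (m, n) = (0, 1)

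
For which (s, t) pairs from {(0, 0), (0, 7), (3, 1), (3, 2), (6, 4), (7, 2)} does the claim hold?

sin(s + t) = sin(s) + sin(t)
(0, 0), (0, 7)

Testing each pair:
(0, 0): LHS = 0, RHS = 0 → holds
(0, 7): LHS = sin(7) ≈ 0.657, RHS = sin(7) ≈ 0.657 → holds
(3, 1): LHS = sin(4) ≈ -0.7568, RHS = sin(3) + sin(1) ≈ 0.9826 → fails
(3, 2): LHS = sin(5) ≈ -0.9589, RHS = sin(3) + sin(2) ≈ 1.05 → fails
(6, 4): LHS = sin(10) ≈ -0.544, RHS = sin(4) + sin(6) ≈ -1.036 → fails
(7, 2): LHS = sin(9) ≈ 0.4121, RHS = sin(7) + sin(2) ≈ 1.566 → fails

2 of 6 pairs satisfy the claim.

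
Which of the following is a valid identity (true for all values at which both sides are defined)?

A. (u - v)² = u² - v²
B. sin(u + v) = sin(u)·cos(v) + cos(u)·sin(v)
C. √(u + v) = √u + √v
A: fails at (5, 8) — LHS = 9, RHS = -39.
B: holds — e.g. at (1, 2), both sides equal sin(3) ≈ 0.1411.
C: fails at (5, 5) — LHS = √(10) ≈ 3.162, RHS = 2·√(5) ≈ 4.472.

Answer: B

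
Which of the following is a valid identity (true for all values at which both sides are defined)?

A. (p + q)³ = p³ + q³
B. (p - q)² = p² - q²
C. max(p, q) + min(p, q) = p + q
A: fails at (2, 7) — LHS = 729, RHS = 351.
B: fails at (4, 6) — LHS = 4, RHS = -20.
C: holds — e.g. at (1, 2), both sides equal 3.

Answer: C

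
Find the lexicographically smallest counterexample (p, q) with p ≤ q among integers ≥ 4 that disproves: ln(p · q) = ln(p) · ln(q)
(p, q) = (4, 4)

Substituting (4, 4) into the claim:
LHS = ln(4 · 4) = ln(16) ≈ 2.773
RHS = ln(4) · ln(4) = ln(4)² ≈ 1.922

Since LHS ≠ RHS, this pair disproves the claim, and no lexicographically smaller pair (p ≤ q, integers ≥ 4) does.

For instance (5, 11) is also a counterexample (LHS = ln(55) ≈ 4.007, RHS = ln(5)·ln(11) ≈ 3.859), but it's lexicographically larger.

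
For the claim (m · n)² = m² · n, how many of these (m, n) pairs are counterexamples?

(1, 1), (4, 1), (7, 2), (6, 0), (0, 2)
Testing each pair:
(1, 1): LHS = 1, RHS = 1 → satisfies claim
(4, 1): LHS = 16, RHS = 16 → satisfies claim
(7, 2): LHS = 196, RHS = 98 → counterexample
(6, 0): LHS = 0, RHS = 0 → satisfies claim
(0, 2): LHS = 0, RHS = 0 → satisfies claim

That makes 1 counterexample.

Answer: 1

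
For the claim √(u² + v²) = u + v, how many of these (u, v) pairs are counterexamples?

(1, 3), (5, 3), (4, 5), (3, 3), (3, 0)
4

Testing each pair:
(1, 3): LHS = √(10) ≈ 3.162, RHS = 4 → counterexample
(5, 3): LHS = √(34) ≈ 5.831, RHS = 8 → counterexample
(4, 5): LHS = √(41) ≈ 6.403, RHS = 9 → counterexample
(3, 3): LHS = 3·√(2) ≈ 4.243, RHS = 6 → counterexample
(3, 0): LHS = 3, RHS = 3 → satisfies claim

That makes 4 counterexamples.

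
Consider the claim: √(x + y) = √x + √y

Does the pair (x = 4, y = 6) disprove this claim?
Substituting x = 4, y = 6:
LHS = √(4 + 6) = √(10) ≈ 3.162
RHS = √4 + √6 = 2 + √(6) ≈ 4.449

Since LHS ≠ RHS, this pair disproves the claim.

Answer: Yes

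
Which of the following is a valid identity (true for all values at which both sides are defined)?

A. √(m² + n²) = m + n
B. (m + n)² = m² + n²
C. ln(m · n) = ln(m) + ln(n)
C

A: fails at (2, 4) — LHS = 2·√(5) ≈ 4.472, RHS = 6.
B: fails at (2, 5) — LHS = 49, RHS = 29.
C: holds — e.g. at (1, 2), both sides equal ln(2) ≈ 0.6931.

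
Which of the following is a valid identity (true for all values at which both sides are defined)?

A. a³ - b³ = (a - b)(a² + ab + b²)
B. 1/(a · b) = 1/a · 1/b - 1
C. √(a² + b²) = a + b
A

A: holds — e.g. at (6, 7), both sides equal -127.
B: fails at (2, 4) — LHS = 1/8, RHS = -7/8.
C: fails at (3, 5) — LHS = √(34) ≈ 5.831, RHS = 8.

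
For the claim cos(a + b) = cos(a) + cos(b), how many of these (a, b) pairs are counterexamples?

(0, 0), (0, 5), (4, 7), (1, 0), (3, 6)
Testing each pair:
(0, 0): LHS = 1, RHS = 2 → counterexample
(0, 5): LHS = cos(5) ≈ 0.2837, RHS = cos(5) + 1 ≈ 1.284 → counterexample
(4, 7): LHS = cos(11) ≈ 0.004426, RHS = cos(4) + cos(7) ≈ 0.1003 → counterexample
(1, 0): LHS = cos(1) ≈ 0.5403, RHS = cos(1) + 1 ≈ 1.54 → counterexample
(3, 6): LHS = cos(9) ≈ -0.9111, RHS = cos(3) + cos(6) ≈ -0.02982 → counterexample

That makes 5 counterexamples.

Answer: 5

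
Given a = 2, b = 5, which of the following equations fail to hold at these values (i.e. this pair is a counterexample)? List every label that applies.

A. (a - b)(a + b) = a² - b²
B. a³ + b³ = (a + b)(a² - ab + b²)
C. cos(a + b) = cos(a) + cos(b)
C

Evaluating each claim at the given values:
A. LHS = -21, RHS = -21 → holds here (LHS = RHS)
B. LHS = 133, RHS = 133 → holds here (LHS = RHS)
C. LHS = cos(7) ≈ 0.7539, RHS = cos(2) + cos(5) ≈ -0.1325 → fails here (LHS ≠ RHS)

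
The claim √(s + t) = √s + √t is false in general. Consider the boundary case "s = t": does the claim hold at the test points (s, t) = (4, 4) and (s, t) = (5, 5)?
No, fails at both test points

At (4, 4): LHS = 2·√(2) ≈ 2.828 ≠ RHS = 4
At (5, 5): LHS = √(10) ≈ 3.162 ≠ RHS = 2·√(5) ≈ 4.472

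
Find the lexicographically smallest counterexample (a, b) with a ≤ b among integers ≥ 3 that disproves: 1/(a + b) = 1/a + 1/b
(a, b) = (3, 3)

Substituting (3, 3) into the claim:
LHS = 1/(3 + 3) = 1/6
RHS = 1/3 + 1/3 = 2/3

Since LHS ≠ RHS, this pair disproves the claim, and no lexicographically smaller pair (a ≤ b, integers ≥ 3) does.

For instance (6, 9) is also a counterexample (LHS = 1/15, RHS = 5/18), but it's lexicographically larger.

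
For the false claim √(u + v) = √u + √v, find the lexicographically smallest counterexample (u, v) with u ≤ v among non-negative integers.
Substituting (1, 1) into the claim:
LHS = √(1 + 1) = √(2) ≈ 1.414
RHS = √1 + √1 = 2

Since LHS ≠ RHS, this pair disproves the claim, and no lexicographically smaller pair (u ≤ v, non-negative integers) does.

For instance (1, 2) is also a counterexample (LHS = √(3) ≈ 1.732, RHS = 1 + √(2) ≈ 2.414), but it's lexicographically larger.

Answer: (u, v) = (1, 1)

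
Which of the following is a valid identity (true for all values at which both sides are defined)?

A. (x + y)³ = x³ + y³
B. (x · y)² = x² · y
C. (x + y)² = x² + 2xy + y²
A: fails at (5, 8) — LHS = 2197, RHS = 637.
B: fails at (2, 5) — LHS = 100, RHS = 20.
C: holds — e.g. at (1, 4), both sides equal 25.

Answer: C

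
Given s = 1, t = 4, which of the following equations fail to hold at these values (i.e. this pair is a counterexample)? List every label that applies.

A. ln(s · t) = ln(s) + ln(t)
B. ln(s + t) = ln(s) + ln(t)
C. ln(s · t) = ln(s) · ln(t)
B, C

Evaluating each claim at the given values:
A. LHS = ln(4) ≈ 1.386, RHS = ln(4) ≈ 1.386 → holds here (LHS = RHS)
B. LHS = ln(5) ≈ 1.609, RHS = ln(4) ≈ 1.386 → fails here (LHS ≠ RHS)
C. LHS = ln(4) ≈ 1.386, RHS = 0 → fails here (LHS ≠ RHS)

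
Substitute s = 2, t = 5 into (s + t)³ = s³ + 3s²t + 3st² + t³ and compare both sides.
LHS = (2 + 5)³ = 343
RHS = 2³ + 3·2²·5 + 3·2·5² + 5³ = 343

LHS = RHS: the two sides agree.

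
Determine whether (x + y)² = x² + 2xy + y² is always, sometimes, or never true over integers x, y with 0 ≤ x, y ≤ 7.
Always true

The identity holds for every pair in the range. For instance at (x, y) = (3, 5): both sides equal 64.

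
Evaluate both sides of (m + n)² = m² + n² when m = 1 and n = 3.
LHS = (1 + 3)² = 16
RHS = 1² + 3² = 10

LHS ≠ RHS, so the equation does not hold here.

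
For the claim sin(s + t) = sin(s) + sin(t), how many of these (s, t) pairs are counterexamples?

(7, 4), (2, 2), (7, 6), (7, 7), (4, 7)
Testing each pair:
(7, 4): LHS = sin(11) ≈ -1, RHS = sin(4) + sin(7) ≈ -0.09982 → counterexample
(2, 2): LHS = sin(4) ≈ -0.7568, RHS = 2·sin(2) ≈ 1.819 → counterexample
(7, 6): LHS = sin(13) ≈ 0.4202, RHS = sin(6) + sin(7) ≈ 0.3776 → counterexample
(7, 7): LHS = sin(14) ≈ 0.9906, RHS = 2·sin(7) ≈ 1.314 → counterexample
(4, 7): LHS = sin(11) ≈ -1, RHS = sin(4) + sin(7) ≈ -0.09982 → counterexample

That makes 5 counterexamples.

Answer: 5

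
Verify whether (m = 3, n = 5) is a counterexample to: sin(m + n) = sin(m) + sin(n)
Yes

Substituting m = 3, n = 5:
LHS = sin(3 + 5) = sin(8) ≈ 0.9894
RHS = sin(3) + sin(5) ≈ -0.8178

Since LHS ≠ RHS, this pair disproves the claim.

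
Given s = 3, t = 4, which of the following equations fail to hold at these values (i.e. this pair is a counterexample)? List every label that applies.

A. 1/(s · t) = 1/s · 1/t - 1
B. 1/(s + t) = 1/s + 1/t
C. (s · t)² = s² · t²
Evaluating each claim at the given values:
A. LHS = 1/12, RHS = -11/12 → fails here (LHS ≠ RHS)
B. LHS = 1/7, RHS = 7/12 → fails here (LHS ≠ RHS)
C. LHS = 144, RHS = 144 → holds here (LHS = RHS)

Answer: A, B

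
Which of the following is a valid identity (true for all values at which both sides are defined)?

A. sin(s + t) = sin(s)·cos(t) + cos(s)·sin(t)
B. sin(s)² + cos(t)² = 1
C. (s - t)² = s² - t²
A

A: holds — e.g. at (5, 8), both sides equal sin(13) ≈ 0.4202.
B: fails at (3, 4) — LHS = sin(3)² + cos(4)² ≈ 0.4472, RHS = 1.
C: fails at (1, 4) — LHS = 9, RHS = -15.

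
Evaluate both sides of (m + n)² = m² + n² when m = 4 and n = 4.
LHS = (4 + 4)² = 64
RHS = 4² + 4² = 32

LHS ≠ RHS, so the equation does not hold here.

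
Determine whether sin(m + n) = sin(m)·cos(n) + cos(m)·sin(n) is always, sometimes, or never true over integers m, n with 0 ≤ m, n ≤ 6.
The identity holds for every pair in the range. For instance at (m, n) = (4, 0): both sides equal sin(4) ≈ -0.7568.

Answer: Always true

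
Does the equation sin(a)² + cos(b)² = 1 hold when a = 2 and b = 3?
Substituting a = 2, b = 3:

LHS = sin(2)² + cos(3)² ≈ 1.807
RHS = 1

LHS ≠ RHS, so the equation does not hold at this point.

Answer: Fails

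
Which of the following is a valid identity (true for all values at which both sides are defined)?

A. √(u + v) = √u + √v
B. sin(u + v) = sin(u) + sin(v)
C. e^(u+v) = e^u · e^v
C

A: fails at (2, 7) — LHS = 3, RHS = √(2) + √(7) ≈ 4.06.
B: fails at (2, 5) — LHS = sin(7) ≈ 0.657, RHS = sin(5) + sin(2) ≈ -0.04963.
C: holds — e.g. at (2, 2), both sides equal e^4 ≈ 54.6.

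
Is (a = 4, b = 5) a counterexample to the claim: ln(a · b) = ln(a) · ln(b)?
Substituting a = 4, b = 5:
LHS = ln(4 · 5) = ln(20) ≈ 2.996
RHS = ln(4) · ln(5) ≈ 2.231

Since LHS ≠ RHS, this pair disproves the claim.

Answer: Yes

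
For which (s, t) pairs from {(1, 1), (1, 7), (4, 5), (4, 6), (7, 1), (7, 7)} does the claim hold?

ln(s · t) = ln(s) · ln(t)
Testing each pair:
(1, 1): LHS = 0, RHS = 0 → holds
(1, 7): LHS = ln(7) ≈ 1.946, RHS = 0 → fails
(4, 5): LHS = ln(20) ≈ 2.996, RHS = ln(4)·ln(5) ≈ 2.231 → fails
(4, 6): LHS = ln(24) ≈ 3.178, RHS = ln(4)·ln(6) ≈ 2.484 → fails
(7, 1): LHS = ln(7) ≈ 1.946, RHS = 0 → fails
(7, 7): LHS = ln(49) ≈ 3.892, RHS = ln(7)² ≈ 3.787 → fails

1 of 6 pairs satisfies the claim.

Answer: (1, 1)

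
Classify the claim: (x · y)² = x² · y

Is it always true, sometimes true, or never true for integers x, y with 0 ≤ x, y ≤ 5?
It holds at (x, y) = (5, 1) (both sides equal 25), but fails at (x, y) = (2, 3) (LHS = 36, RHS = 12).

Answer: Sometimes true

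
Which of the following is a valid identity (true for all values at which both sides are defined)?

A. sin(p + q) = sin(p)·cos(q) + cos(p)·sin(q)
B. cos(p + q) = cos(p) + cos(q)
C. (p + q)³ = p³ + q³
A: holds — e.g. at (1, 5), both sides equal sin(6) ≈ -0.2794.
B: fails at (4, 5) — LHS = cos(9) ≈ -0.9111, RHS = cos(4) + cos(5) ≈ -0.37.
C: fails at (1, 1) — LHS = 8, RHS = 2.

Answer: A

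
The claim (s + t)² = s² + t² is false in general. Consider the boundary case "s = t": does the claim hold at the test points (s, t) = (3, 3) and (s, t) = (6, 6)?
At (3, 3): LHS = 36 ≠ RHS = 18
At (6, 6): LHS = 144 ≠ RHS = 72

Answer: No, fails at both test points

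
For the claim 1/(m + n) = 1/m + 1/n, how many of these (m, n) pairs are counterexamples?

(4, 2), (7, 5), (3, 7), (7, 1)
Testing each pair:
(4, 2): LHS = 1/6, RHS = 3/4 → counterexample
(7, 5): LHS = 1/12, RHS = 12/35 → counterexample
(3, 7): LHS = 1/10, RHS = 10/21 → counterexample
(7, 1): LHS = 1/8, RHS = 8/7 → counterexample

That makes 4 counterexamples.

Answer: 4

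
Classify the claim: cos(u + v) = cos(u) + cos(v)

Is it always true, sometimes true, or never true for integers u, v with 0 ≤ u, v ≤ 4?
Never true

The claim fails for every pair in the range. For instance at (u, v) = (2, 0): LHS = cos(2) ≈ -0.4161, RHS = cos(2) + 1 ≈ 0.5839.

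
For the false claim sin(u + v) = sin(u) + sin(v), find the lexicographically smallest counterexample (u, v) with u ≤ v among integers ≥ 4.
Substituting (4, 4) into the claim:
LHS = sin(4 + 4) = sin(8) ≈ 0.9894
RHS = sin(4) + sin(4) = 2·sin(4) ≈ -1.514

Since LHS ≠ RHS, this pair disproves the claim, and no lexicographically smaller pair (u ≤ v, integers ≥ 4) does.

For instance (6, 10) is also a counterexample (LHS = sin(16) ≈ -0.2879, RHS = sin(10) + sin(6) ≈ -0.8234), but it's lexicographically larger.

Answer: (u, v) = (4, 4)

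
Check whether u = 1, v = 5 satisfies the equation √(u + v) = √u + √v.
Fails

Substituting u = 1, v = 5:

LHS = √(1 + 5) = √(6) ≈ 2.449
RHS = √1 + √5 = 1 + √(5) ≈ 3.236

LHS ≠ RHS, so the equation does not hold at this point.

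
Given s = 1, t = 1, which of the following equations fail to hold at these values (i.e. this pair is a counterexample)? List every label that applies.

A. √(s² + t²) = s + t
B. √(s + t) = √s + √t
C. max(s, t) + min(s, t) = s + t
A, B

Evaluating each claim at the given values:
A. LHS = √(2) ≈ 1.414, RHS = 2 → fails here (LHS ≠ RHS)
B. LHS = √(2) ≈ 1.414, RHS = 2 → fails here (LHS ≠ RHS)
C. LHS = 2, RHS = 2 → holds here (LHS = RHS)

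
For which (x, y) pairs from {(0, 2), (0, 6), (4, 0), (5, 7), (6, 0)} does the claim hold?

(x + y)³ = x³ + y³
Testing each pair:
(0, 2): LHS = 8, RHS = 8 → holds
(0, 6): LHS = 216, RHS = 216 → holds
(4, 0): LHS = 64, RHS = 64 → holds
(5, 7): LHS = 1728, RHS = 468 → fails
(6, 0): LHS = 216, RHS = 216 → holds

4 of 5 pairs satisfy the claim.

Answer: (0, 2), (0, 6), (4, 0), (6, 0)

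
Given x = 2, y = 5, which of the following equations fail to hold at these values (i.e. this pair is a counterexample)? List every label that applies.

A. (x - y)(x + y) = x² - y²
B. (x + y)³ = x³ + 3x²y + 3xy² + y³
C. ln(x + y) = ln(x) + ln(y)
Evaluating each claim at the given values:
A. LHS = -21, RHS = -21 → holds here (LHS = RHS)
B. LHS = 343, RHS = 343 → holds here (LHS = RHS)
C. LHS = ln(7) ≈ 1.946, RHS = ln(2) + ln(5) ≈ 2.303 → fails here (LHS ≠ RHS)

Answer: C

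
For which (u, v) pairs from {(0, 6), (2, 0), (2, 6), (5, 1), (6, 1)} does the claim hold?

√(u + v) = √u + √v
Testing each pair:
(0, 6): LHS = √(6) ≈ 2.449, RHS = √(6) ≈ 2.449 → holds
(2, 0): LHS = √(2) ≈ 1.414, RHS = √(2) ≈ 1.414 → holds
(2, 6): LHS = 2·√(2) ≈ 2.828, RHS = √(2) + √(6) ≈ 3.864 → fails
(5, 1): LHS = √(6) ≈ 2.449, RHS = 1 + √(5) ≈ 3.236 → fails
(6, 1): LHS = √(7) ≈ 2.646, RHS = 1 + √(6) ≈ 3.449 → fails

2 of 5 pairs satisfy the claim.

Answer: (0, 6), (2, 0)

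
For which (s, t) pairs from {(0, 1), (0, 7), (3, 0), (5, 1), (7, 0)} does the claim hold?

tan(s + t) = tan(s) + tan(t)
Testing each pair:
(0, 1): LHS = tan(1) ≈ 1.557, RHS = tan(1) ≈ 1.557 → holds
(0, 7): LHS = tan(7) ≈ 0.8714, RHS = tan(7) ≈ 0.8714 → holds
(3, 0): LHS = tan(3) ≈ -0.1425, RHS = tan(3) ≈ -0.1425 → holds
(5, 1): LHS = tan(6) ≈ -0.291, RHS = tan(5) + tan(1) ≈ -1.823 → fails
(7, 0): LHS = tan(7) ≈ 0.8714, RHS = tan(7) ≈ 0.8714 → holds

4 of 5 pairs satisfy the claim.

Answer: (0, 1), (0, 7), (3, 0), (7, 0)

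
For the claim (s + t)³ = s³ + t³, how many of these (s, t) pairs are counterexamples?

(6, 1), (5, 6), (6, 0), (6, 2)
Testing each pair:
(6, 1): LHS = 343, RHS = 217 → counterexample
(5, 6): LHS = 1331, RHS = 341 → counterexample
(6, 0): LHS = 216, RHS = 216 → satisfies claim
(6, 2): LHS = 512, RHS = 224 → counterexample

That makes 3 counterexamples.

Answer: 3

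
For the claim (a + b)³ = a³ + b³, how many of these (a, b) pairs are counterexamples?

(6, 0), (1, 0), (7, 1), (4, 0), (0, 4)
Testing each pair:
(6, 0): LHS = 216, RHS = 216 → satisfies claim
(1, 0): LHS = 1, RHS = 1 → satisfies claim
(7, 1): LHS = 512, RHS = 344 → counterexample
(4, 0): LHS = 64, RHS = 64 → satisfies claim
(0, 4): LHS = 64, RHS = 64 → satisfies claim

That makes 1 counterexample.

Answer: 1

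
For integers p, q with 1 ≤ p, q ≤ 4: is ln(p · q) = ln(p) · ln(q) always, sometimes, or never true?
It holds at (p, q) = (1, 1) (both sides equal 0), but fails at (p, q) = (2, 2) (LHS = ln(4) ≈ 1.386, RHS = ln(2)² ≈ 0.4805).

Answer: Sometimes true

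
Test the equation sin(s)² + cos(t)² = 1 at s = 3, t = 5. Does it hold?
Substituting s = 3, t = 5:

LHS = sin(3)² + cos(5)² ≈ 0.1004
RHS = 1

LHS ≠ RHS, so the equation does not hold at this point.

Answer: Fails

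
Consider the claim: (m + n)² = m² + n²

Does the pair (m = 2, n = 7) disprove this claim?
Substituting m = 2, n = 7:
LHS = (2 + 7)² = 81
RHS = 2² + 7² = 53

Since LHS ≠ RHS, this pair disproves the claim.

Answer: Yes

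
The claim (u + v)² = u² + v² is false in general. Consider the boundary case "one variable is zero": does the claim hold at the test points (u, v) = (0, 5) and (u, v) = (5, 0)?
At (0, 5): LHS = 25, RHS = 25 → equal
At (5, 0): LHS = 25, RHS = 25 → equal

So the claim does hold at both of these boundary points, even though it is not an identity.

Answer: Yes, holds at both test points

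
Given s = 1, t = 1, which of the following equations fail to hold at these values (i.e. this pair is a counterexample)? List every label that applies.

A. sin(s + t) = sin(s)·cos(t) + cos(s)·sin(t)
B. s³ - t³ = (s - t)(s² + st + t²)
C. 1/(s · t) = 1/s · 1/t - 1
Evaluating each claim at the given values:
A. LHS = sin(2) ≈ 0.9093, RHS = 2·sin(1)·cos(1) ≈ 0.9093 → holds here (LHS = RHS)
B. LHS = 0, RHS = 0 → holds here (LHS = RHS)
C. LHS = 1, RHS = 0 → fails here (LHS ≠ RHS)

Answer: C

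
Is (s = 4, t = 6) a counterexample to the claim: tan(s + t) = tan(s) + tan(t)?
Substituting s = 4, t = 6:
LHS = tan(4 + 6) = tan(10) ≈ 0.6484
RHS = tan(4) + tan(6) ≈ 0.8668

Since LHS ≠ RHS, this pair disproves the claim.

Answer: Yes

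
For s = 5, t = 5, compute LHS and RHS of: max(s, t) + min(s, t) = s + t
LHS = max(5, 5) + min(5, 5) = 10
RHS = 5 + 5 = 10

LHS = RHS: the two sides agree.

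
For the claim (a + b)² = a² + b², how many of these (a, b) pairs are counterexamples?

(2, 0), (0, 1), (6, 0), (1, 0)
Testing each pair:
(2, 0): LHS = 4, RHS = 4 → satisfies claim
(0, 1): LHS = 1, RHS = 1 → satisfies claim
(6, 0): LHS = 36, RHS = 36 → satisfies claim
(1, 0): LHS = 1, RHS = 1 → satisfies claim

That makes 0 counterexamples.

Answer: 0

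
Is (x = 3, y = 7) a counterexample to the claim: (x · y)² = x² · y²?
No

Substituting x = 3, y = 7:
LHS = (3 · 7)² = 441
RHS = 3² · 7² = 441

The sides agree, so this pair does not disprove the claim.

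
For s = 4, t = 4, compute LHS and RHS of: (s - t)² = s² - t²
LHS = (4 - 4)² = 0
RHS = 4² - 4² = 0

LHS = RHS: the two sides agree.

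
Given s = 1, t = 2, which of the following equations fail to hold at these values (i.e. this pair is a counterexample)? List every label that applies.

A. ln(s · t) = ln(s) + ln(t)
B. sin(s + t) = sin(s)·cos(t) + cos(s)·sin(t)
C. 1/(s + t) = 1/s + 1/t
C

Evaluating each claim at the given values:
A. LHS = ln(2) ≈ 0.6931, RHS = ln(2) ≈ 0.6931 → holds here (LHS = RHS)
B. LHS = sin(3) ≈ 0.1411, RHS = sin(1)·cos(2) + sin(2)·cos(1) ≈ 0.1411 → holds here (LHS = RHS)
C. LHS = 1/3, RHS = 3/2 → fails here (LHS ≠ RHS)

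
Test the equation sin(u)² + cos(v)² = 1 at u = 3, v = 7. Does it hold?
Fails

Substituting u = 3, v = 7:

LHS = sin(3)² + cos(7)² ≈ 0.5883
RHS = 1

LHS ≠ RHS, so the equation does not hold at this point.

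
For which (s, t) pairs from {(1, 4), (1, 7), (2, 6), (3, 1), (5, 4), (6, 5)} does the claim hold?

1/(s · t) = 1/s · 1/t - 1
None

Testing each pair:
(1, 4): LHS = 1/4, RHS = -3/4 → fails
(1, 7): LHS = 1/7, RHS = -6/7 → fails
(2, 6): LHS = 1/12, RHS = -11/12 → fails
(3, 1): LHS = 1/3, RHS = -2/3 → fails
(5, 4): LHS = 1/20, RHS = -19/20 → fails
(6, 5): LHS = 1/30, RHS = -29/30 → fails

No pair satisfies the claim.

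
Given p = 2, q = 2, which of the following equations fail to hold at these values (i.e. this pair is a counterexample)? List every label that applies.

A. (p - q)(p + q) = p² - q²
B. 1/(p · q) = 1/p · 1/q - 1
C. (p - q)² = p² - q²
B

Evaluating each claim at the given values:
A. LHS = 0, RHS = 0 → holds here (LHS = RHS)
B. LHS = 1/4, RHS = -3/4 → fails here (LHS ≠ RHS)
C. LHS = 0, RHS = 0 → holds here (LHS = RHS)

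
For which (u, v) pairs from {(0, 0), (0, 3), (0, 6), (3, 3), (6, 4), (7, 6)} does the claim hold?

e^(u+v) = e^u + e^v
None

Testing each pair:
(0, 0): LHS = 1, RHS = 2 → fails
(0, 3): LHS = e^3 ≈ 20.09, RHS = 1 + e^3 ≈ 21.09 → fails
(0, 6): LHS = e^6 ≈ 403.4, RHS = 1 + e^6 ≈ 404.4 → fails
(3, 3): LHS = e^6 ≈ 403.4, RHS = 2·e^3 ≈ 40.17 → fails
(6, 4): LHS = e^10 ≈ 22026.5, RHS = e^4 + e^6 ≈ 458 → fails
(7, 6): LHS = e^13 ≈ 442413.4, RHS = e^6 + e^7 ≈ 1500 → fails

No pair satisfies the claim.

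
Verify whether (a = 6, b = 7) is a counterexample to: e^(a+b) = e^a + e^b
Yes

Substituting a = 6, b = 7:
LHS = e^(6+7) = e^13 ≈ 442413.4
RHS = e^6 + e^7 ≈ 1500

Since LHS ≠ RHS, this pair disproves the claim.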